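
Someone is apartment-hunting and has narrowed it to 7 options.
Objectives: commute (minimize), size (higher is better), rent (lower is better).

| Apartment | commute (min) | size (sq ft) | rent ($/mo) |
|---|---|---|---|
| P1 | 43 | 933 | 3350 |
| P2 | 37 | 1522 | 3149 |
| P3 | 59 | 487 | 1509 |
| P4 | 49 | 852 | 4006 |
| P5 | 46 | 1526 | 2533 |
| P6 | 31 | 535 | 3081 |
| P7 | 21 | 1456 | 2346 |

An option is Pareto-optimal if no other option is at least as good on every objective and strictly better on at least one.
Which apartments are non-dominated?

P1: dominated by P2 (commute 37≤43, size 1522≥933, rent 3149≤3350).
P2: not dominated.
P3: not dominated (best rent).
P4: dominated by P1 (commute 43≤49, size 933≥852, rent 3350≤4006).
P5: not dominated (best size).
P6: dominated by P7 (commute 21≤31, size 1456≥535, rent 2346≤3081).
P7: not dominated (best commute).

P2, P3, P5, P7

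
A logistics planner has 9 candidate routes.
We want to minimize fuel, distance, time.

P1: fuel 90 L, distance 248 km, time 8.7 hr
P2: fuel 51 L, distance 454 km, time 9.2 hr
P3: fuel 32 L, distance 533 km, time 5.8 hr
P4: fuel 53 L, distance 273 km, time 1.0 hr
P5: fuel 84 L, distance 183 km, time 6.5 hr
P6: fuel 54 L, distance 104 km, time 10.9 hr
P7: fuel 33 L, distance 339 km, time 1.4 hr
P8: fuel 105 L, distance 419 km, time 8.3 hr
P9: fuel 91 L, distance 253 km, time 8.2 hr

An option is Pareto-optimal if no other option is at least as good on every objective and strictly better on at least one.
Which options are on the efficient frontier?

P3, P4, P5, P6, P7

P1: dominated by P5 (fuel 84≤90, distance 183≤248, time 6.5≤8.7).
P2: dominated by P7 (fuel 33≤51, distance 339≤454, time 1.4≤9.2).
P3: not dominated (best fuel).
P4: not dominated (best time).
P5: not dominated.
P6: not dominated (best distance).
P7: not dominated.
P8: dominated by P4 (fuel 53≤105, distance 273≤419, time 1.0≤8.3).
P9: dominated by P5 (fuel 84≤91, distance 183≤253, time 6.5≤8.2).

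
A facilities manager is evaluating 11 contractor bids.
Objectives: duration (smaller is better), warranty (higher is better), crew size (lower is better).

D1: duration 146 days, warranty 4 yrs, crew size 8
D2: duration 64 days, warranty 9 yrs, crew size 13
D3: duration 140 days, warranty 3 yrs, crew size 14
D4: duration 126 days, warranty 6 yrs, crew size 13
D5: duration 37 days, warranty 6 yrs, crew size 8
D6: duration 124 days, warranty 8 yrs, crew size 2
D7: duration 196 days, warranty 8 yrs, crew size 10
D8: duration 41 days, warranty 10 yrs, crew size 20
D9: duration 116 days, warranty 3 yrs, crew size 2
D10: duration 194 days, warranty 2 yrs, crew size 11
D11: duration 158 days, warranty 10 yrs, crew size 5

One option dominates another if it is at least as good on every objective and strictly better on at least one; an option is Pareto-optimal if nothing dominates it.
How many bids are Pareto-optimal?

D1: dominated by D5 (duration 37≤146, warranty 6≥4, crew size 8≤8).
D2: not dominated.
D3: dominated by D2 (duration 64≤140, warranty 9≥3, crew size 13≤14).
D4: dominated by D2 (duration 64≤126, warranty 9≥6, crew size 13≤13).
D5: not dominated (best duration).
D6: not dominated.
D7: dominated by D6 (duration 124≤196, warranty 8≥8, crew size 2≤10).
D8: not dominated.
D9: not dominated.
D10: dominated by D1 (duration 146≤194, warranty 4≥2, crew size 8≤11).
D11: not dominated.
Pareto-optimal: D2, D5, D6, D8, D9, D11 → 6.

6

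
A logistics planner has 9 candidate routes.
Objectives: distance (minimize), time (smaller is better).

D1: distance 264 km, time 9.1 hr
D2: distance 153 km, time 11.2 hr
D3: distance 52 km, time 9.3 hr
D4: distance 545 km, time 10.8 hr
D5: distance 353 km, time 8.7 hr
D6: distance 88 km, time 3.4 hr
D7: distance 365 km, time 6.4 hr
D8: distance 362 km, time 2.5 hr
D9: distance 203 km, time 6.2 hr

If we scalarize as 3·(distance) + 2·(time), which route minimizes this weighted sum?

D1: 3·264 + 2·9.1 = 810.2
D2: 3·153 + 2·11.2 = 481.4
D3: 3·52 + 2·9.3 = 174.6
D4: 3·545 + 2·10.8 = 1656.6
D5: 3·353 + 2·8.7 = 1076.4
D6: 3·88 + 2·3.4 = 270.8
D7: 3·365 + 2·6.4 = 1107.8
D8: 3·362 + 2·2.5 = 1091.0
D9: 3·203 + 2·6.2 = 621.4
Lowest: D3 at 174.6.

D3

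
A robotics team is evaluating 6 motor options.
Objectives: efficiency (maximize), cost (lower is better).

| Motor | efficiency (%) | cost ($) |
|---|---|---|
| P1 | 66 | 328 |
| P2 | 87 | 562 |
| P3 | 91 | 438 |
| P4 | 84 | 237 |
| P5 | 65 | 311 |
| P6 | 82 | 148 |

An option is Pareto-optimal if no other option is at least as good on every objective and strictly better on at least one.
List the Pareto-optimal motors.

P1: dominated by P4 (efficiency 84≥66, cost 237≤328).
P2: dominated by P3 (efficiency 91≥87, cost 438≤562).
P3: not dominated (best efficiency).
P4: not dominated.
P5: dominated by P4 (efficiency 84≥65, cost 237≤311).
P6: not dominated (best cost).

P3, P4, P6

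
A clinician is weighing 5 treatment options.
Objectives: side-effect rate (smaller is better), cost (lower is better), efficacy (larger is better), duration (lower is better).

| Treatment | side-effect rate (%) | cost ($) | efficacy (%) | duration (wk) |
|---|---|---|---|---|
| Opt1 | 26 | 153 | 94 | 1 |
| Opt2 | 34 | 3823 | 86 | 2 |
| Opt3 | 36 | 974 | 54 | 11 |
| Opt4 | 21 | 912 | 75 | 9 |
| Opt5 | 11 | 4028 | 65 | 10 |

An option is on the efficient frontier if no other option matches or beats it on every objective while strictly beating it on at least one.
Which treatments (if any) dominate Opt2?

Opt1: side-effect rate 26≤34, cost 153≤3823, efficacy 94≥86, duration 1≤2 — dominates Opt2.
Others (Opt3, Opt4, Opt5) are each worse than Opt2 on at least one objective.

Opt1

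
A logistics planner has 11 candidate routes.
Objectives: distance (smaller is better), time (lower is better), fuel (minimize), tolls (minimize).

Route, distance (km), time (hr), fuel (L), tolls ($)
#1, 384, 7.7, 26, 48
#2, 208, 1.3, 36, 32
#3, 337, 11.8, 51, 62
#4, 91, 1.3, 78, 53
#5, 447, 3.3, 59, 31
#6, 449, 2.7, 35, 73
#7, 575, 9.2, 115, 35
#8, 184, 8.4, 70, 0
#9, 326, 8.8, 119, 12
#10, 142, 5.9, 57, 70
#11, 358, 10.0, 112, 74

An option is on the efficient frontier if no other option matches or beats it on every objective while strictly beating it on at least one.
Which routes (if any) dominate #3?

#2: distance 208≤337, time 1.3≤11.8, fuel 36≤51, tolls 32≤62 — dominates #3.
Others (#1, #4, #5, #6, #7, #8, #9, #10, #11) are each worse than #3 on at least one objective.

#2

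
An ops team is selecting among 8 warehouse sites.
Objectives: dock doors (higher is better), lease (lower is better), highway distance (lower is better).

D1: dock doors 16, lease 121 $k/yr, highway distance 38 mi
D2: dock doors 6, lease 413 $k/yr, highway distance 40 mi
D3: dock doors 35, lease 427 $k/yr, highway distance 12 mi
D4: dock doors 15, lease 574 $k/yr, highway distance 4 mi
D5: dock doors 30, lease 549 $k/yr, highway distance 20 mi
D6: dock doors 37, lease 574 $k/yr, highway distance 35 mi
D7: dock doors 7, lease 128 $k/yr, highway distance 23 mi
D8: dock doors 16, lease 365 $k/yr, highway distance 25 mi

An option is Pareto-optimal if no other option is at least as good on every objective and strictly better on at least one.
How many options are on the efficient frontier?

6

D1: not dominated (best lease).
D2: dominated by D1 (dock doors 16≥6, lease 121≤413, highway distance 38≤40).
D3: not dominated.
D4: not dominated (best highway distance).
D5: dominated by D3 (dock doors 35≥30, lease 427≤549, highway distance 12≤20).
D6: not dominated (best dock doors).
D7: not dominated.
D8: not dominated.
Pareto-optimal: D1, D3, D4, D6, D7, D8 → 6.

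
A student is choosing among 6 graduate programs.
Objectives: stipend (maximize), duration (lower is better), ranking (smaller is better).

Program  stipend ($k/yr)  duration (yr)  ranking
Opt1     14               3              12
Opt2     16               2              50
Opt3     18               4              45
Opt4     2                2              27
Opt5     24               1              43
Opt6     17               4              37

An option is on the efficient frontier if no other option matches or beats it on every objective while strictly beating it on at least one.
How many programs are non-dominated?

4

Opt1: not dominated (best ranking).
Opt2: dominated by Opt5 (stipend 24≥16, duration 1≤2, ranking 43≤50).
Opt3: dominated by Opt5 (stipend 24≥18, duration 1≤4, ranking 43≤45).
Opt4: not dominated.
Opt5: not dominated (best stipend).
Opt6: not dominated.
Pareto-optimal: Opt1, Opt4, Opt5, Opt6 → 4.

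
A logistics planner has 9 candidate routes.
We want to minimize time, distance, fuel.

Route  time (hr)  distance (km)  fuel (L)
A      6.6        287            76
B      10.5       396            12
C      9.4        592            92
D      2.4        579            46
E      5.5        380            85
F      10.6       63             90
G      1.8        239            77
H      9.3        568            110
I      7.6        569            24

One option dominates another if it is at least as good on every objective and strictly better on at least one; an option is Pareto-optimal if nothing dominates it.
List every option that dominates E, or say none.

G: time 1.8≤5.5, distance 239≤380, fuel 77≤85 — dominates E.
Others (A, B, C, D, F, H, I) are each worse than E on at least one objective.

G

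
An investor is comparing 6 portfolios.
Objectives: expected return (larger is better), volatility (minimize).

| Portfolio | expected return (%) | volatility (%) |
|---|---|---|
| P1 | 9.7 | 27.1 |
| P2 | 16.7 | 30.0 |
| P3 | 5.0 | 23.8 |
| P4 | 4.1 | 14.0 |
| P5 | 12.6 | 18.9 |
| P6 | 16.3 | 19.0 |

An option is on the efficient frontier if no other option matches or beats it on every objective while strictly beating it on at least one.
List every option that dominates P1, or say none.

P5, P6

P5: expected return 12.6≥9.7, volatility 18.9≤27.1 — dominates P1.
P6: expected return 16.3≥9.7, volatility 19.0≤27.1 — dominates P1.
Others (P2, P3, P4) are each worse than P1 on at least one objective.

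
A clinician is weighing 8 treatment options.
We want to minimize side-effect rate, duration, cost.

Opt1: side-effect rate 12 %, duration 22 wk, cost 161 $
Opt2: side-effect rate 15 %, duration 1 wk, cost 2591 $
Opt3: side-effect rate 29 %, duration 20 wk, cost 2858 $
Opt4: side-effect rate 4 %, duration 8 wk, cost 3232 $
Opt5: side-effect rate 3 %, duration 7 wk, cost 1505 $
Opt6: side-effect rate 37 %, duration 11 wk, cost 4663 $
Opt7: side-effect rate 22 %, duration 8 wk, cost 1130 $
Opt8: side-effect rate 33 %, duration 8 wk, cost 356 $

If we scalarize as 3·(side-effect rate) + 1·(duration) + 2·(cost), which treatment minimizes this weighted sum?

Opt1: 3·12 + 1·22 + 2·161 = 380
Opt2: 3·15 + 1·1 + 2·2591 = 5228
Opt3: 3·29 + 1·20 + 2·2858 = 5823
Opt4: 3·4 + 1·8 + 2·3232 = 6484
Opt5: 3·3 + 1·7 + 2·1505 = 3026
Opt6: 3·37 + 1·11 + 2·4663 = 9448
Opt7: 3·22 + 1·8 + 2·1130 = 2334
Opt8: 3·33 + 1·8 + 2·356 = 819
Lowest: Opt1 at 380.

Opt1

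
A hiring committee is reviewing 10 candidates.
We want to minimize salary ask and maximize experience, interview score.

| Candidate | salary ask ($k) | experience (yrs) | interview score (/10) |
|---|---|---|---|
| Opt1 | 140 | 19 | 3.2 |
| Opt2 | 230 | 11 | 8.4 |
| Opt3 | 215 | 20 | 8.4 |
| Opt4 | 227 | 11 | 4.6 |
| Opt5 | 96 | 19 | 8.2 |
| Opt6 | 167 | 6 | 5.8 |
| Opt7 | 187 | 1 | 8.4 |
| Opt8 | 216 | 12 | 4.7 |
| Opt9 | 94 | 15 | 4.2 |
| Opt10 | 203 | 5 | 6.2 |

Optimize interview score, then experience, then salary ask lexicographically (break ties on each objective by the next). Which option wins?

First maximize interview score: best is 8.4, kept {Opt2, Opt3, Opt7}.
Then maximize experience: best is 20, kept {Opt3}.

Opt3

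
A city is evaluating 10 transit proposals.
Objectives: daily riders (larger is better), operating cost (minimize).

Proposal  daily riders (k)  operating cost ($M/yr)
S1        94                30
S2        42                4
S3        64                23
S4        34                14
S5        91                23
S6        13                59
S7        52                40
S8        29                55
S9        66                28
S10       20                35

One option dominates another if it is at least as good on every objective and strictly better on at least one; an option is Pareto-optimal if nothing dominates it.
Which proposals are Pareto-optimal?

S1: not dominated (best daily riders).
S2: not dominated (best operating cost).
S3: dominated by S5 (daily riders 91≥64, operating cost 23≤23).
S4: dominated by S2 (daily riders 42≥34, operating cost 4≤14).
S5: not dominated.
S6: dominated by S1 (daily riders 94≥13, operating cost 30≤59).
S7: dominated by S1 (daily riders 94≥52, operating cost 30≤40).
S8: dominated by S1 (daily riders 94≥29, operating cost 30≤55).
S9: dominated by S5 (daily riders 91≥66, operating cost 23≤28).
S10: dominated by S1 (daily riders 94≥20, operating cost 30≤35).

S1, S2, S5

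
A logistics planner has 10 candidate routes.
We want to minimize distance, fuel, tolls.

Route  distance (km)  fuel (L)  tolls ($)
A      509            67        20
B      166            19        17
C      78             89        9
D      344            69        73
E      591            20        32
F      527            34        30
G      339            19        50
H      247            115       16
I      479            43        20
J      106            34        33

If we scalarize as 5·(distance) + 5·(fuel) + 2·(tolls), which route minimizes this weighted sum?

J

A: 5·509 + 5·67 + 2·20 = 2920
B: 5·166 + 5·19 + 2·17 = 959
C: 5·78 + 5·89 + 2·9 = 853
D: 5·344 + 5·69 + 2·73 = 2211
E: 5·591 + 5·20 + 2·32 = 3119
F: 5·527 + 5·34 + 2·30 = 2865
G: 5·339 + 5·19 + 2·50 = 1890
H: 5·247 + 5·115 + 2·16 = 1842
I: 5·479 + 5·43 + 2·20 = 2650
J: 5·106 + 5·34 + 2·33 = 766
Lowest: J at 766.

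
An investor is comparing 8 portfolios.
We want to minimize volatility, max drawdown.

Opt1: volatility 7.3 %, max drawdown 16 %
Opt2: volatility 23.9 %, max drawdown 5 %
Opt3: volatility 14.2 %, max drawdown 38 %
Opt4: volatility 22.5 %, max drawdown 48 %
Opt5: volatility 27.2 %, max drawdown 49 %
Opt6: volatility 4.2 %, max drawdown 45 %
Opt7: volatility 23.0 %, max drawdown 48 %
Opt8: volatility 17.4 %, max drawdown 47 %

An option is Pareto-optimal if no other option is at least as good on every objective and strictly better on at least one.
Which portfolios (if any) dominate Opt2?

Opt1: worse on max drawdown (16 vs 5).
Opt3: worse on max drawdown (38 vs 5).
Opt4: worse on max drawdown (48 vs 5).
Opt5: worse on volatility (27.2 vs 23.9).
Opt6: worse on max drawdown (45 vs 5).
Opt7: worse on max drawdown (48 vs 5).
Opt8: worse on max drawdown (47 vs 5).
No option dominates Opt2.

none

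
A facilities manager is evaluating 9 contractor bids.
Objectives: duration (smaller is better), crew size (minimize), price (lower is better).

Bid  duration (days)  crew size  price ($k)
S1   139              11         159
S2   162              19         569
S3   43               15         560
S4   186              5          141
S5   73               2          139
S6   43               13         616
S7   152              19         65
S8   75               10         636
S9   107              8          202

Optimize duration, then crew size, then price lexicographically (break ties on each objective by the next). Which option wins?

S6

First minimize duration: best is 43, kept {S3, S6}.
Then minimize crew size: best is 13, kept {S6}.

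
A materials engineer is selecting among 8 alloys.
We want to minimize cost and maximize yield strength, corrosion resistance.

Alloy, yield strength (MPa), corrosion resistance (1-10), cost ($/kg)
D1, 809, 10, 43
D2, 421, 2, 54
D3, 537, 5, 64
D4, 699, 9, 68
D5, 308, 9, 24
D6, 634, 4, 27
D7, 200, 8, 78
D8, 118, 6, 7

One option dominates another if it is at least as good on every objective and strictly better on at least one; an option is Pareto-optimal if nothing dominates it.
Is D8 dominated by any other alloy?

D1: worse on cost (43 vs 7).
D2: worse on corrosion resistance (2 vs 6).
D3: worse on corrosion resistance (5 vs 6).
D4: worse on cost (68 vs 7).
D5: worse on cost (24 vs 7).
D6: worse on corrosion resistance (4 vs 6).
D7: worse on cost (78 vs 7).
No option is at least as good as D8 on every objective and strictly better on one.

No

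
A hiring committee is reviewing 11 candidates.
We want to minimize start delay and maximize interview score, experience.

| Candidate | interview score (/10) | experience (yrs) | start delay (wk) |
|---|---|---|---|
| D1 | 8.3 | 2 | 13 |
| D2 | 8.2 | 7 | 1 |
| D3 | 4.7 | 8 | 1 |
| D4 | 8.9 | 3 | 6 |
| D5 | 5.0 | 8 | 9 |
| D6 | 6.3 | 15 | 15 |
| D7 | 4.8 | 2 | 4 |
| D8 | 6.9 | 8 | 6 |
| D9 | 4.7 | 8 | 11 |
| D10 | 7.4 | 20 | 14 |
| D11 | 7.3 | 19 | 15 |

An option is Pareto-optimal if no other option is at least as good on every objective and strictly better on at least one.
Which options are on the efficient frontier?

D2, D3, D4, D8, D10

D1: dominated by D4 (interview score 8.9≥8.3, experience 3≥2, start delay 6≤13).
D2: not dominated.
D3: not dominated.
D4: not dominated (best interview score).
D5: dominated by D8 (interview score 6.9≥5.0, experience 8≥8, start delay 6≤9).
D6: dominated by D10 (interview score 7.4≥6.3, experience 20≥15, start delay 14≤15).
D7: dominated by D2 (interview score 8.2≥4.8, experience 7≥2, start delay 1≤4).
D8: not dominated.
D9: dominated by D3 (interview score 4.7≥4.7, experience 8≥8, start delay 1≤11).
D10: not dominated (best experience).
D11: dominated by D10 (interview score 7.4≥7.3, experience 20≥19, start delay 14≤15).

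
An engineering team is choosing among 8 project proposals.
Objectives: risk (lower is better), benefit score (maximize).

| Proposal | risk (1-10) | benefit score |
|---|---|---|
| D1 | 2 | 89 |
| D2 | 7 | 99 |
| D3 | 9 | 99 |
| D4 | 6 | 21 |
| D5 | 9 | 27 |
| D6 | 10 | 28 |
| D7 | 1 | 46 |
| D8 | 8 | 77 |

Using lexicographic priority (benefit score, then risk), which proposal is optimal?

First maximize benefit score: best is 99, kept {D2, D3}.
Then minimize risk: best is 7, kept {D2}.

D2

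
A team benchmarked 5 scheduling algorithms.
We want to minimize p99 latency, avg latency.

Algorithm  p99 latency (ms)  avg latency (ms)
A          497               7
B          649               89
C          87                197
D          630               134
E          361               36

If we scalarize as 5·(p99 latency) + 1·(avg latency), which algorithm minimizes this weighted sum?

C

A: 5·497 + 1·7 = 2492
B: 5·649 + 1·89 = 3334
C: 5·87 + 1·197 = 632
D: 5·630 + 1·134 = 3284
E: 5·361 + 1·36 = 1841
Lowest: C at 632.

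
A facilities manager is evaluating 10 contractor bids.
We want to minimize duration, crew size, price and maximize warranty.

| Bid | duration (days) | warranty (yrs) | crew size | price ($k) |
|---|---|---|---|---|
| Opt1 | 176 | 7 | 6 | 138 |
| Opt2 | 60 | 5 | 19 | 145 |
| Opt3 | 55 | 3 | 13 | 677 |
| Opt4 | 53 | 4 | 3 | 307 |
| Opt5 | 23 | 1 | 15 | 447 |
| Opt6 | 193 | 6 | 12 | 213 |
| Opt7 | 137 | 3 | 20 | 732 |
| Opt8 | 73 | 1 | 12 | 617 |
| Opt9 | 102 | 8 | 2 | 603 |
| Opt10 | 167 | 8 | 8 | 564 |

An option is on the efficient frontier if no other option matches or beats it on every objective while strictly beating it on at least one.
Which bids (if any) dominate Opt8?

Opt4

Opt4: duration 53≤73, warranty 4≥1, crew size 3≤12, price 307≤617 — dominates Opt8.
Others (Opt1, Opt2, Opt3, Opt5, Opt6, Opt7, Opt9, Opt10) are each worse than Opt8 on at least one objective.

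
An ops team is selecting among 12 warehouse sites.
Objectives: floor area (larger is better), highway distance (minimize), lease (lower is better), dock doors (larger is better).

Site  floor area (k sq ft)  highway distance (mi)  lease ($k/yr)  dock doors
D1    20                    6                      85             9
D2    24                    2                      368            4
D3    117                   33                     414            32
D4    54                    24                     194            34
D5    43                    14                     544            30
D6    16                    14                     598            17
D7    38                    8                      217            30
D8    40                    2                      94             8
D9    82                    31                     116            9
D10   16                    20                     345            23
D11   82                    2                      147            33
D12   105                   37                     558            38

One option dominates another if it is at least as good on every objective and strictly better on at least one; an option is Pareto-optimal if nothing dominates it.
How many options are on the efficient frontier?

D1: not dominated (best lease).
D2: dominated by D8 (floor area 40≥24, highway distance 2≤2, lease 94≤368, dock doors 8≥4).
D3: not dominated (best floor area).
D4: not dominated.
D5: dominated by D11 (floor area 82≥43, highway distance 2≤14, lease 147≤544, dock doors 33≥30).
D6: dominated by D5 (floor area 43≥16, highway distance 14≤14, lease 544≤598, dock doors 30≥17).
D7: dominated by D11 (floor area 82≥38, highway distance 2≤8, lease 147≤217, dock doors 33≥30).
D8: not dominated.
D9: not dominated.
D10: dominated by D7 (floor area 38≥16, highway distance 8≤20, lease 217≤345, dock doors 30≥23).
D11: not dominated.
D12: not dominated (best dock doors).
Pareto-optimal: D1, D3, D4, D8, D9, D11, D12 → 7.

7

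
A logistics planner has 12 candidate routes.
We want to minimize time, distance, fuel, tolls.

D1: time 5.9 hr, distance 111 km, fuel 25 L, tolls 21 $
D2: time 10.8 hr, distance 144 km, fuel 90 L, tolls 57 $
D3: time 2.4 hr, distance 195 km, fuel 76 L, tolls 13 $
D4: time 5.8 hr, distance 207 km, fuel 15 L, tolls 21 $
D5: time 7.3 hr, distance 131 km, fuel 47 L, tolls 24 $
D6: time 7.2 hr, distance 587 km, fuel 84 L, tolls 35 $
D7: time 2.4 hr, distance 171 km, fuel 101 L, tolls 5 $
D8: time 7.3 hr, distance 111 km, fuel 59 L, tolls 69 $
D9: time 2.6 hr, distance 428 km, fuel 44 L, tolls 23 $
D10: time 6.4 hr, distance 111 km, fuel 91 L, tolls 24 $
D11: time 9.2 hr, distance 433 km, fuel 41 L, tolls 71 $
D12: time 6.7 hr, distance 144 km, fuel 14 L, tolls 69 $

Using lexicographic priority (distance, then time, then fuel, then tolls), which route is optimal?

First minimize distance: best is 111, kept {D1, D8, D10}.
Then minimize time: best is 5.9, kept {D1}.

D1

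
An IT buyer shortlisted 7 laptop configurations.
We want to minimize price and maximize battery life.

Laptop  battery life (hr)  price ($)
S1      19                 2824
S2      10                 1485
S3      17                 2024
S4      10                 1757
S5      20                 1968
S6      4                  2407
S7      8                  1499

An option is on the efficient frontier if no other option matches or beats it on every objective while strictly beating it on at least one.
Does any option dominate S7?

Yes

S2 vs S7: battery life 10≥8, price 1485≤1499 — S2 is at least as good on every objective and strictly better on at least one, so S2 dominates S7.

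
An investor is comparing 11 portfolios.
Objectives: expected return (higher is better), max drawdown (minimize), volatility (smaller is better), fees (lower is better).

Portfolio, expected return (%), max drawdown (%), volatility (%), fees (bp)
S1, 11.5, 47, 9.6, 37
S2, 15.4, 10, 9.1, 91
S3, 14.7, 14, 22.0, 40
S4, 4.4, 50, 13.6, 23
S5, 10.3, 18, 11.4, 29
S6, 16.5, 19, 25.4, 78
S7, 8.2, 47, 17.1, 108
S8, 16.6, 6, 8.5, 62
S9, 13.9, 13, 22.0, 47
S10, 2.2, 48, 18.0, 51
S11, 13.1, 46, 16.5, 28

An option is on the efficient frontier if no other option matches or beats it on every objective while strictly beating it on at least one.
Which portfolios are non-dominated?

S1: not dominated.
S2: dominated by S8 (expected return 16.6≥15.4, max drawdown 6≤10, volatility 8.5≤9.1, fees 62≤91).
S3: not dominated.
S4: not dominated (best fees).
S5: not dominated.
S6: dominated by S8 (expected return 16.6≥16.5, max drawdown 6≤19, volatility 8.5≤25.4, fees 62≤78).
S7: dominated by S1 (expected return 11.5≥8.2, max drawdown 47≤47, volatility 9.6≤17.1, fees 37≤108).
S8: not dominated (best expected return).
S9: not dominated.
S10: dominated by S1 (expected return 11.5≥2.2, max drawdown 47≤48, volatility 9.6≤18.0, fees 37≤51).
S11: not dominated.

S1, S3, S4, S5, S8, S9, S11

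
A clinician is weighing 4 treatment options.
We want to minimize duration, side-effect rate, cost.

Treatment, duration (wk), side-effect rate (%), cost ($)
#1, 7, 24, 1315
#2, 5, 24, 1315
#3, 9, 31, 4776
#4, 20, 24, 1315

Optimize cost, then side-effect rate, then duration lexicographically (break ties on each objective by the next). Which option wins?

First minimize cost: best is 1315, kept {#1, #2, #4}.
Then minimize side-effect rate: best is 24, kept {#1, #2, #4}.
Then minimize duration: best is 5, kept {#2}.

#2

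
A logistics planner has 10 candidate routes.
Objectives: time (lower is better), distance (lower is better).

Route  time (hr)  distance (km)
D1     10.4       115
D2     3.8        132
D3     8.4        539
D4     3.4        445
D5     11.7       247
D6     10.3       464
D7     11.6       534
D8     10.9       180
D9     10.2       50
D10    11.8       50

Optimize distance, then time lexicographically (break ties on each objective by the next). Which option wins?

First minimize distance: best is 50, kept {D9, D10}.
Then minimize time: best is 10.2, kept {D9}.

D9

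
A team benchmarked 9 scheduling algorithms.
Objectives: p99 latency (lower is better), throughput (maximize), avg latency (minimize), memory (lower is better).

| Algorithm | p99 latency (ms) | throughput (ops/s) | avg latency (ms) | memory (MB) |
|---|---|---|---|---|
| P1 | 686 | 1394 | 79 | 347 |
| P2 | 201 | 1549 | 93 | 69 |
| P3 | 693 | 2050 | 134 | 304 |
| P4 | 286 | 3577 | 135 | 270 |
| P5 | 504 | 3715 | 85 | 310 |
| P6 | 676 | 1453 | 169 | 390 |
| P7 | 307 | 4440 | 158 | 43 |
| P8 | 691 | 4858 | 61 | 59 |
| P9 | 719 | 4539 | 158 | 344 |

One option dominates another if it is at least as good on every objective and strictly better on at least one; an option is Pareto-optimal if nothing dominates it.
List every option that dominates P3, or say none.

P8: p99 latency 691≤693, throughput 4858≥2050, avg latency 61≤134, memory 59≤304 — dominates P3.
Others (P1, P2, P4, P5, P6, P7, P9) are each worse than P3 on at least one objective.

P8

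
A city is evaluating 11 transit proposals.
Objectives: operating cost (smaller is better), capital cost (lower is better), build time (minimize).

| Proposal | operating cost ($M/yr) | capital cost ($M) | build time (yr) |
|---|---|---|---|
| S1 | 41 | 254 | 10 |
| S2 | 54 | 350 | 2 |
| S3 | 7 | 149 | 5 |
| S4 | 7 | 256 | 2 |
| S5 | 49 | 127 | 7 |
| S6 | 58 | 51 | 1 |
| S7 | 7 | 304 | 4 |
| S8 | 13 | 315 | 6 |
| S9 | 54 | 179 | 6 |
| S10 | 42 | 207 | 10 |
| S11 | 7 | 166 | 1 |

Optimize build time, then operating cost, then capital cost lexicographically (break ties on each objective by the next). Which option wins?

S11

First minimize build time: best is 1, kept {S6, S11}.
Then minimize operating cost: best is 7, kept {S11}.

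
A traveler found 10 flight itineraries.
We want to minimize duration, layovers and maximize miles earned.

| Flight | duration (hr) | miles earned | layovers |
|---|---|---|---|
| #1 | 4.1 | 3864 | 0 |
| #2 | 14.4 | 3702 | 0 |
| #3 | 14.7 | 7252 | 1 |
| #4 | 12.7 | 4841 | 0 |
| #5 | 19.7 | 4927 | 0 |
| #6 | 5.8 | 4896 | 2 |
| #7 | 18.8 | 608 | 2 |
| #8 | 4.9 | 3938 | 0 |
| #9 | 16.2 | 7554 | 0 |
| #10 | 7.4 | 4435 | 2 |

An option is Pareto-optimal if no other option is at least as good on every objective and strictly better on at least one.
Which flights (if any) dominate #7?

#1: duration 4.1≤18.8, miles earned 3864≥608, layovers 0≤2 — dominates #7.
#2: duration 14.4≤18.8, miles earned 3702≥608, layovers 0≤2 — dominates #7.
#3: duration 14.7≤18.8, miles earned 7252≥608, layovers 1≤2 — dominates #7.
#4: duration 12.7≤18.8, miles earned 4841≥608, layovers 0≤2 — dominates #7.
#6: duration 5.8≤18.8, miles earned 4896≥608, layovers 2≤2 — dominates #7.
#8: duration 4.9≤18.8, miles earned 3938≥608, layovers 0≤2 — dominates #7.
#9: duration 16.2≤18.8, miles earned 7554≥608, layovers 0≤2 — dominates #7.
#10: duration 7.4≤18.8, miles earned 4435≥608, layovers 2≤2 — dominates #7.
Others (#5) are each worse than #7 on at least one objective.

#1, #2, #3, #4, #6, #8, #9, #10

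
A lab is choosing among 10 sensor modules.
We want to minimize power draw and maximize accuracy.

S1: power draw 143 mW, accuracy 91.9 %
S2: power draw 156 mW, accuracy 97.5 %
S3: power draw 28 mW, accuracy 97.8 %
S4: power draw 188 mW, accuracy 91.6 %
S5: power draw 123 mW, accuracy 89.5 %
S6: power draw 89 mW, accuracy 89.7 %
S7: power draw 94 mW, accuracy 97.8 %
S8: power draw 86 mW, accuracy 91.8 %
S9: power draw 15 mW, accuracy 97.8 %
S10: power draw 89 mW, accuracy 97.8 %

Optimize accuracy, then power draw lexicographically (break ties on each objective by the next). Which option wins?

S9

First maximize accuracy: best is 97.8, kept {S3, S7, S9, S10}.
Then minimize power draw: best is 15, kept {S9}.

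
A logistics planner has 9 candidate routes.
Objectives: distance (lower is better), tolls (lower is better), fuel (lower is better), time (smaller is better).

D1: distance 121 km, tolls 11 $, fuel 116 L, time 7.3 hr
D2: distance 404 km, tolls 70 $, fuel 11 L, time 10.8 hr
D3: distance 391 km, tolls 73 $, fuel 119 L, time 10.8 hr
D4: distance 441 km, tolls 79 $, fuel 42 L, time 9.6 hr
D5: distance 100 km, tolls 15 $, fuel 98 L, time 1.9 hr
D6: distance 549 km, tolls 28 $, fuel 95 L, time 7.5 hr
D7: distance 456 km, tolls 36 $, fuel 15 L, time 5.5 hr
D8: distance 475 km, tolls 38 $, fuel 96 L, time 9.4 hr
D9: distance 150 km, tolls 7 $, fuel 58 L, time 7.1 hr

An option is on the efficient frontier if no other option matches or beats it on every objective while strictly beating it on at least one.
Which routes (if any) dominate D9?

D1: worse on tolls (11 vs 7).
D2: worse on distance (404 vs 150).
D3: worse on distance (391 vs 150).
D4: worse on distance (441 vs 150).
D5: worse on tolls (15 vs 7).
D6: worse on distance (549 vs 150).
D7: worse on distance (456 vs 150).
D8: worse on distance (475 vs 150).
No option dominates D9.

none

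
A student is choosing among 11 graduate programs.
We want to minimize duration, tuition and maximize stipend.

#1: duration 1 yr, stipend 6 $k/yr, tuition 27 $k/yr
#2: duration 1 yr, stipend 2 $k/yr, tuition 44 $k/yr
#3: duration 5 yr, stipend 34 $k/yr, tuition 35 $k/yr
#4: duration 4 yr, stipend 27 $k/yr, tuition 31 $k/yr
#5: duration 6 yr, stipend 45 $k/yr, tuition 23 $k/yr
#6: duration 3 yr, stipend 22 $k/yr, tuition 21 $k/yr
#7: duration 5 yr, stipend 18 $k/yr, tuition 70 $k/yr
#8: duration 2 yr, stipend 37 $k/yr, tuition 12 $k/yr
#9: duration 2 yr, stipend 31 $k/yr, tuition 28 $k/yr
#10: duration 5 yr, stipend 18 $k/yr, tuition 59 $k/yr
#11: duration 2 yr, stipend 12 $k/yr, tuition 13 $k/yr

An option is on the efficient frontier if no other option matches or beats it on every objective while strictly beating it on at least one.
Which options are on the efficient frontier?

#1, #5, #8

#1: not dominated.
#2: dominated by #1 (duration 1≤1, stipend 6≥2, tuition 27≤44).
#3: dominated by #8 (duration 2≤5, stipend 37≥34, tuition 12≤35).
#4: dominated by #8 (duration 2≤4, stipend 37≥27, tuition 12≤31).
#5: not dominated (best stipend).
#6: dominated by #8 (duration 2≤3, stipend 37≥22, tuition 12≤21).
#7: dominated by #3 (duration 5≤5, stipend 34≥18, tuition 35≤70).
#8: not dominated (best tuition).
#9: dominated by #8 (duration 2≤2, stipend 37≥31, tuition 12≤28).
#10: dominated by #3 (duration 5≤5, stipend 34≥18, tuition 35≤59).
#11: dominated by #8 (duration 2≤2, stipend 37≥12, tuition 12≤13).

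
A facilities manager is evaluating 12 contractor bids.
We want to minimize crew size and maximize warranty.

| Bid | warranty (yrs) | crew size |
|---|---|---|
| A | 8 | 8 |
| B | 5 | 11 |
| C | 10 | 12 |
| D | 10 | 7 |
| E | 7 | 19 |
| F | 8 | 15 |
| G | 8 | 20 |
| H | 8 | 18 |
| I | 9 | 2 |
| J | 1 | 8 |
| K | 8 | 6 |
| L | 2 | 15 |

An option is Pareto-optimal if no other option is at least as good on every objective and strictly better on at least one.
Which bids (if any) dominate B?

A, D, I, K

A: warranty 8≥5, crew size 8≤11 — dominates B.
D: warranty 10≥5, crew size 7≤11 — dominates B.
I: warranty 9≥5, crew size 2≤11 — dominates B.
K: warranty 8≥5, crew size 6≤11 — dominates B.
Others (C, E, F, G, H, J, L) are each worse than B on at least one objective.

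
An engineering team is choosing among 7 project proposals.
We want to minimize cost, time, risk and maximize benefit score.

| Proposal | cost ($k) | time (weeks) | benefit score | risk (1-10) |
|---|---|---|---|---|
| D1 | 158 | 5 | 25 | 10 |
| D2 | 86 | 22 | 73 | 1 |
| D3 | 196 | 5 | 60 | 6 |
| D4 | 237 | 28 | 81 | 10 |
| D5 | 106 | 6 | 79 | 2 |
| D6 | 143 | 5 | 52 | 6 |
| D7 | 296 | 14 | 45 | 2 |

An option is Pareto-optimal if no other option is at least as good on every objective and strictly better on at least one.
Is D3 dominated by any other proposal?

D1: worse on benefit score (25 vs 60).
D2: worse on time (22 vs 5).
D4: worse on cost (237 vs 196).
D5: worse on time (6 vs 5).
D6: worse on benefit score (52 vs 60).
D7: worse on cost (296 vs 196).
No option is at least as good as D3 on every objective and strictly better on one.

No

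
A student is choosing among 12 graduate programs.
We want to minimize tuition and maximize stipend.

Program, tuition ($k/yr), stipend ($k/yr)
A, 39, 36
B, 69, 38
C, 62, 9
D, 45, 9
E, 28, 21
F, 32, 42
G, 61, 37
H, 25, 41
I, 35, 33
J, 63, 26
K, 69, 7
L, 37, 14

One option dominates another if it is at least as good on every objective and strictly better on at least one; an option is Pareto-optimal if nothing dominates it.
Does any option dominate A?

F vs A: tuition 32≤39, stipend 42≥36 — F is at least as good on every objective and strictly better on at least one, so F dominates A.

Yes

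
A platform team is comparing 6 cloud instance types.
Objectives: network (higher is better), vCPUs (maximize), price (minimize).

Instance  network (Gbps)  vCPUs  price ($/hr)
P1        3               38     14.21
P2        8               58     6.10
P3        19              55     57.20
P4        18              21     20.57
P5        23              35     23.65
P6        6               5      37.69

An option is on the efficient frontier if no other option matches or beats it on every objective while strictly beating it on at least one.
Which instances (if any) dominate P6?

P2: network 8≥6, vCPUs 58≥5, price 6.10≤37.69 — dominates P6.
P4: network 18≥6, vCPUs 21≥5, price 20.57≤37.69 — dominates P6.
P5: network 23≥6, vCPUs 35≥5, price 23.65≤37.69 — dominates P6.
Others (P1, P3) are each worse than P6 on at least one objective.

P2, P4, P5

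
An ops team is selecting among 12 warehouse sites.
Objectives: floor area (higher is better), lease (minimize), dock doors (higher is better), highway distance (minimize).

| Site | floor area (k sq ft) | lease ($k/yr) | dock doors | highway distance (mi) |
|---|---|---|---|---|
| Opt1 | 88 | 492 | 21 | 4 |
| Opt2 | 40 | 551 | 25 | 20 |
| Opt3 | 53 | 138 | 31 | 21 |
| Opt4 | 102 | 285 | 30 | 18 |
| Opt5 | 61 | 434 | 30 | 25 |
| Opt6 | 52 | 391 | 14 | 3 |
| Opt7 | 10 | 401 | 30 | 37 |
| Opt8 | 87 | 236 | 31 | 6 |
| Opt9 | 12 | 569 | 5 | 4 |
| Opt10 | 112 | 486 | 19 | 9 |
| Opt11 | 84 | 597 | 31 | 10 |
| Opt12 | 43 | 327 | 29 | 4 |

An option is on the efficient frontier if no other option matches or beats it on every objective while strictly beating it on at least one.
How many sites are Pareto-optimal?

Opt1: not dominated.
Opt2: dominated by Opt4 (floor area 102≥40, lease 285≤551, dock doors 30≥25, highway distance 18≤20).
Opt3: not dominated (best lease).
Opt4: not dominated.
Opt5: dominated by Opt4 (floor area 102≥61, lease 285≤434, dock doors 30≥30, highway distance 18≤25).
Opt6: not dominated (best highway distance).
Opt7: dominated by Opt3 (floor area 53≥10, lease 138≤401, dock doors 31≥30, highway distance 21≤37).
Opt8: not dominated.
Opt9: dominated by Opt1 (floor area 88≥12, lease 492≤569, dock doors 21≥5, highway distance 4≤4).
Opt10: not dominated (best floor area).
Opt11: dominated by Opt8 (floor area 87≥84, lease 236≤597, dock doors 31≥31, highway distance 6≤10).
Opt12: not dominated.
Pareto-optimal: Opt1, Opt3, Opt4, Opt6, Opt8, Opt10, Opt12 → 7.

7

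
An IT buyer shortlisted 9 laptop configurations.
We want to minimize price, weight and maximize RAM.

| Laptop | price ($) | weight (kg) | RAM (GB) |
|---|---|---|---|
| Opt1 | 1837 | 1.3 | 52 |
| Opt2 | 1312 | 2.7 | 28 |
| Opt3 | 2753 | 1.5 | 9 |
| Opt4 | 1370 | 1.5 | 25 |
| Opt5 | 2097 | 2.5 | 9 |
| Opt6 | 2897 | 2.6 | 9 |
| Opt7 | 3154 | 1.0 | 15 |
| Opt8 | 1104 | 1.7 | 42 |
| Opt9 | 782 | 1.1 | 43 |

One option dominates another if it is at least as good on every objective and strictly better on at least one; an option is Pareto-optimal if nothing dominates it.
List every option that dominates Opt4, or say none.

Opt9: price 782≤1370, weight 1.1≤1.5, RAM 43≥25 — dominates Opt4.
Others (Opt1, Opt2, Opt3, Opt5, Opt6, Opt7, Opt8) are each worse than Opt4 on at least one objective.

Opt9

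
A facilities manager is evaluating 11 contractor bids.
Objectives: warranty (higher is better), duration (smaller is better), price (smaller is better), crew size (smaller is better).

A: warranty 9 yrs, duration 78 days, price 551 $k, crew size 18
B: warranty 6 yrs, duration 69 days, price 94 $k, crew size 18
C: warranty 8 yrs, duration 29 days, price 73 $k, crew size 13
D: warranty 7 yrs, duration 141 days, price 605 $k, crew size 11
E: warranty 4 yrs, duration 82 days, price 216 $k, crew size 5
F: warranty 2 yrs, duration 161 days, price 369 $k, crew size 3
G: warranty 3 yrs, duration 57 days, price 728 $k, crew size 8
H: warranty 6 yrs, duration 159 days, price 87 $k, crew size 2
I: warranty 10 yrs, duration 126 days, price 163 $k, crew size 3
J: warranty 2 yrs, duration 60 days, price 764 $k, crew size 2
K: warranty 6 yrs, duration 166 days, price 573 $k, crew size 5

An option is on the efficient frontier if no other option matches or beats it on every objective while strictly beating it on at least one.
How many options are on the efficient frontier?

7

A: not dominated.
B: dominated by C (warranty 8≥6, duration 29≤69, price 73≤94, crew size 13≤18).
C: not dominated (best duration).
D: dominated by I (warranty 10≥7, duration 126≤141, price 163≤605, crew size 3≤11).
E: not dominated.
F: dominated by H (warranty 6≥2, duration 159≤161, price 87≤369, crew size 2≤3).
G: not dominated.
H: not dominated.
I: not dominated (best warranty).
J: not dominated.
K: dominated by H (warranty 6≥6, duration 159≤166, price 87≤573, crew size 2≤5).
Pareto-optimal: A, C, E, G, H, I, J → 7.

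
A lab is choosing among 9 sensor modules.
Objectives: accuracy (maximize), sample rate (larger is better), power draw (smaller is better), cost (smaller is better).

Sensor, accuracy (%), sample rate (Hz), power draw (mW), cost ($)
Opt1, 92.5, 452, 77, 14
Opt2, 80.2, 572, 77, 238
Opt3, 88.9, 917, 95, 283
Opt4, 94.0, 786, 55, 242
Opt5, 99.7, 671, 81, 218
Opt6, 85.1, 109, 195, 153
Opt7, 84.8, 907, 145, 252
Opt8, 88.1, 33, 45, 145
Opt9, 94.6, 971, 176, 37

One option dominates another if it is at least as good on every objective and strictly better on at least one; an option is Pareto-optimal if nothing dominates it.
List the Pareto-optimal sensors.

Opt1, Opt2, Opt3, Opt4, Opt5, Opt7, Opt8, Opt9

Opt1: not dominated (best cost).
Opt2: not dominated.
Opt3: not dominated.
Opt4: not dominated.
Opt5: not dominated (best accuracy).
Opt6: dominated by Opt1 (accuracy 92.5≥85.1, sample rate 452≥109, power draw 77≤195, cost 14≤153).
Opt7: not dominated.
Opt8: not dominated (best power draw).
Opt9: not dominated (best sample rate).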